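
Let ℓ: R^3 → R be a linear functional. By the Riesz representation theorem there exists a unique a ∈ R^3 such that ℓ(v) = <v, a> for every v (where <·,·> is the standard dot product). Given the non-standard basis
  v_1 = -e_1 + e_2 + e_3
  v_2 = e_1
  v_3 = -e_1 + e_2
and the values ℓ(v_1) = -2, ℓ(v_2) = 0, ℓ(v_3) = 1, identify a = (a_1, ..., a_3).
a = (0, 1, -3)

Write a = (a_1, ..., a_3) in the standard basis. For each basis vector v_i, ℓ(v_i) = <v_i, a> is a linear equation in the a_j's. Collect the n equations into a matrix system V a = ℓ, where row i of V is v_i (expressed in the standard basis). Since V is invertible (lower-triangular with 1s on the diagonal, up to permutation), solve by back-substitution:
  V =
[[-1, 1, 1],
 [1, 0, 0],
 [-1, 1, 0]]
  V a = (-2, 0, 1)
Solving gives a = (0, 1, -3).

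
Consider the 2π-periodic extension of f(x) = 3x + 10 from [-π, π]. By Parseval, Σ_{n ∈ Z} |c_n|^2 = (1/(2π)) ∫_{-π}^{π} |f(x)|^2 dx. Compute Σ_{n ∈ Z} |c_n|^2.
Σ |c_n|^2 = 3π^2 + 100

Expand and integrate term by term over [-π, π]:
  ∫ (3x)^2 dx = 9·(2π^3/3); ∫ 2·3·(10)·x dx = 0 (odd integrand); ∫ 10^2 dx = 100·2π.
So (1/(2π)) ∫_{-π}^{π} (3x + 10)^2 dx = 9π^2/3 + 100 = 3π^2 + 100.
Parseval ⇒ Σ |c_n|^2 = 3π^2 + 100.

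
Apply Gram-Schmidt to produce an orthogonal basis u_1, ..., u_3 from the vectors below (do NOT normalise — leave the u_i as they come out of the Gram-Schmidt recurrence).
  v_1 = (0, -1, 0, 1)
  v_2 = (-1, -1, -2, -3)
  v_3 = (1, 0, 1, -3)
Orthogonal basis:
  u_1 = (0, -1, 0, 1)
  u_2 = (-1, -2, -2, -2)
  u_3 = (16/13, -27/26, 19/13, -27/26)

Apply the Gram-Schmidt recurrence
  u_1 = v_1
  u_i = v_i − Σ_{j<i} ((v_i · u_j) / (u_j · u_j)) · u_j.

Step by step this gives:
  u_1 = (0, -1, 0, 1)
  u_2 = (-1, -2, -2, -2)
  u_3 = (16/13, -27/26, 19/13, -27/26)

Orthogonality check:
  u_2 · u_1 = 0 (should be 0)
  u_3 · u_1 = 0 (should be 0)
  u_3 · u_2 = 0 (should be 0)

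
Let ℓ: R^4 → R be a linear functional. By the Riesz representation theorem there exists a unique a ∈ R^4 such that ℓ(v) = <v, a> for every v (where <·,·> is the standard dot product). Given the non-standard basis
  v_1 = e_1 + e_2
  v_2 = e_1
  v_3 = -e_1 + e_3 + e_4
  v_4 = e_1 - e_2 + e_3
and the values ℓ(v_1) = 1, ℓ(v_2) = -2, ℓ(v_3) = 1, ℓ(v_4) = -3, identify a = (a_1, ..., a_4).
a = (-2, 3, 2, -3)

Write a = (a_1, ..., a_4) in the standard basis. For each basis vector v_i, ℓ(v_i) = <v_i, a> is a linear equation in the a_j's. Collect the n equations into a matrix system V a = ℓ, where row i of V is v_i (expressed in the standard basis). Since V is invertible (lower-triangular with 1s on the diagonal, up to permutation), solve by back-substitution:
  V =
[[1, 1, 0, 0],
 [1, 0, 0, 0],
 [-1, 0, 1, 1],
 [1, -1, 1, 0]]
  V a = (1, -2, 1, -3)
Solving gives a = (-2, 3, 2, -3).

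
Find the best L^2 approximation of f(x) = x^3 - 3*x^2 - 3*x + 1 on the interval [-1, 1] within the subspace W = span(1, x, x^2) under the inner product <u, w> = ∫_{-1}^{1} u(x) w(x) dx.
g(x) = -3*x^2 - 12*x/5 + 1

The best approximation g ∈ W is the orthogonal projection of f onto W. Writing g = a_0 + a_1 x + a_2 x^2, the coefficients solve the normal equations G · a = b where
  G_{ij} = <φ_i, φ_j> and b_i = <f, φ_i>, with φ_0 = 1, φ_1 = x, φ_2 = x^2.
G =
  [2, 0, 2/3]
  [0, 2/3, 0]
  [2/3, 0, 2/5],
b = (0, -8/5, -8/15).
Solving gives a_0 = 1, a_1 = -12/5, a_2 = -3, so
  g(x) = -3*x^2 - 12*x/5 + 1.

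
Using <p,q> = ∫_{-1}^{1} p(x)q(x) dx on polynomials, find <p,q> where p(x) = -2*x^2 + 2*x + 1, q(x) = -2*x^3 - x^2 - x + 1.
<p,q> = -32/15

Expand the product: p(x)·q(x) = 4*x^5 - 2*x^4 - 2*x^3 - 5*x^2 + x + 1.
∫_{-1}^{1} of each monomial x^k gives [2/(k+1) if k even, 0 if k odd]. Integrating term-by-term (or equivalently evaluating the antiderivative F(x) = 2*x^6/3 - 2*x^5/5 - x^4/2 - 5*x^3/3 + x^2/2 + x at the endpoints):
  F(1) − F(−1) = -2/5 − (26/15) = -32/15.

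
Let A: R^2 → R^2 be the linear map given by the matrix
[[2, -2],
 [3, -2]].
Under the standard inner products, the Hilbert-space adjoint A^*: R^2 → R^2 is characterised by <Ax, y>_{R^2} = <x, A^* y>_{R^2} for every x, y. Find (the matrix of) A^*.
A^* = A^T =
[[2, 3],
 [-2, -2]]

For real matrices with standard dot products, the defining identity <Ax, y> = <x, A^* y> gives (Ax)^T y = x^T (A^*) y, i.e. x^T A^T y = x^T (A^*) y. Since this holds for all x, y, we must have A^* = A^T. Therefore
A^* =
[[2, 3],
 [-2, -2]].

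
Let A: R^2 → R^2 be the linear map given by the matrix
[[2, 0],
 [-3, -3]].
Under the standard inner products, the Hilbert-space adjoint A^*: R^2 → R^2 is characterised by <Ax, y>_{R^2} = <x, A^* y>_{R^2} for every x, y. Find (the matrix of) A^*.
A^* = A^T =
[[2, -3],
 [0, -3]]

For real matrices with standard dot products, the defining identity <Ax, y> = <x, A^* y> gives (Ax)^T y = x^T (A^*) y, i.e. x^T A^T y = x^T (A^*) y. Since this holds for all x, y, we must have A^* = A^T. Therefore
A^* =
[[2, -3],
 [0, -3]].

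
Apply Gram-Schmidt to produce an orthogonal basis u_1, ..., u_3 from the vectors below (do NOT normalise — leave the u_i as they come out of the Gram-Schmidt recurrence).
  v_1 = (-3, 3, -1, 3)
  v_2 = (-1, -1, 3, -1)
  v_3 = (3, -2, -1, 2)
Orthogonal basis:
  u_1 = (-3, 3, -1, 3)
  u_2 = (-23/14, -5/14, 39/14, -5/14)
  u_3 = (24/25, -7/5, 18/25, 13/5)

Apply the Gram-Schmidt recurrence
  u_1 = v_1
  u_i = v_i − Σ_{j<i} ((v_i · u_j) / (u_j · u_j)) · u_j.

Step by step this gives:
  u_1 = (-3, 3, -1, 3)
  u_2 = (-23/14, -5/14, 39/14, -5/14)
  u_3 = (24/25, -7/5, 18/25, 13/5)

Orthogonality check:
  u_2 · u_1 = 0 (should be 0)
  u_3 · u_1 = 0 (should be 0)
  u_3 · u_2 = 0 (should be 0)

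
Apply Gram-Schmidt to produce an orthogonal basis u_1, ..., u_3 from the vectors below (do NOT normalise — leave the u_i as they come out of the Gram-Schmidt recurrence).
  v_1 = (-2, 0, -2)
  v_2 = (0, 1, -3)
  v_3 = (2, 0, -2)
Orthogonal basis:
  u_1 = (-2, 0, -2)
  u_2 = (3/2, 1, -3/2)
  u_3 = (4/11, -12/11, -4/11)

Apply the Gram-Schmidt recurrence
  u_1 = v_1
  u_i = v_i − Σ_{j<i} ((v_i · u_j) / (u_j · u_j)) · u_j.

Step by step this gives:
  u_1 = (-2, 0, -2)
  u_2 = (3/2, 1, -3/2)
  u_3 = (4/11, -12/11, -4/11)

Orthogonality check:
  u_2 · u_1 = 0 (should be 0)
  u_3 · u_1 = 0 (should be 0)
  u_3 · u_2 = 0 (should be 0)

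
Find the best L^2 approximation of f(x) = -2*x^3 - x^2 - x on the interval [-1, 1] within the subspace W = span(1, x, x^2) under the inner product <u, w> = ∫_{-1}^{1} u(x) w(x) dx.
g(x) = -x^2 - 11*x/5

The best approximation g ∈ W is the orthogonal projection of f onto W. Writing g = a_0 + a_1 x + a_2 x^2, the coefficients solve the normal equations G · a = b where
  G_{ij} = <φ_i, φ_j> and b_i = <f, φ_i>, with φ_0 = 1, φ_1 = x, φ_2 = x^2.
G =
  [2, 0, 2/3]
  [0, 2/3, 0]
  [2/3, 0, 2/5],
b = (-2/3, -22/15, -2/5).
Solving gives a_0 = 0, a_1 = -11/5, a_2 = -1, so
  g(x) = -x^2 - 11*x/5.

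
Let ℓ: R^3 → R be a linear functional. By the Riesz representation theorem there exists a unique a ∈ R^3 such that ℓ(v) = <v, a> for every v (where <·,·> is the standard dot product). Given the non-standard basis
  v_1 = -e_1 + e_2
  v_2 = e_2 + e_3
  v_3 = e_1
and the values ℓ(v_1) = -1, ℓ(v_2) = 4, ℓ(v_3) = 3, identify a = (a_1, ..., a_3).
a = (3, 2, 2)

Write a = (a_1, ..., a_3) in the standard basis. For each basis vector v_i, ℓ(v_i) = <v_i, a> is a linear equation in the a_j's. Collect the n equations into a matrix system V a = ℓ, where row i of V is v_i (expressed in the standard basis). Since V is invertible (lower-triangular with 1s on the diagonal, up to permutation), solve by back-substitution:
  V =
[[-1, 1, 0],
 [0, 1, 1],
 [1, 0, 0]]
  V a = (-1, 4, 3)
Solving gives a = (3, 2, 2).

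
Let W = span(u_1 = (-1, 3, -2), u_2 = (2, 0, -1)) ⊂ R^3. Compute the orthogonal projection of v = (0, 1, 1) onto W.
proj_W(v) = (-33/70, 3/14, 2/35)

Set up U = [u_1 | ... | u_2] ∈ R^(3×2). The projector onto W = col(U) is P = U (U^T U)^(-1) U^T.
Compute U^T U =
  [14, 0]
  [0, 5],
and U^T v = (1, -1).
Solve U^T U · c = U^T v for the coefficients: c = (1/14, -1/5). The projection is proj_W(v) = U c.
Check: (v - proj_W(v)) · u_1 = 0  (should be 0).
Check: (v - proj_W(v)) · u_2 = 0  (should be 0).
Result: proj_W(v) = (-33/70, 3/14, 2/35).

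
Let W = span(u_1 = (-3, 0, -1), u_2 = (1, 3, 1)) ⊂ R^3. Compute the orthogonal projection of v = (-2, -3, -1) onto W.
proj_W(v) = (-179/94, -138/47, -121/94)

Set up U = [u_1 | ... | u_2] ∈ R^(3×2). The projector onto W = col(U) is P = U (U^T U)^(-1) U^T.
Compute U^T U =
  [10, -4]
  [-4, 11],
and U^T v = (7, -12).
Solve U^T U · c = U^T v for the coefficients: c = (29/94, -46/47). The projection is proj_W(v) = U c.
Check: (v - proj_W(v)) · u_1 = 0  (should be 0).
Check: (v - proj_W(v)) · u_2 = 0  (should be 0).
Result: proj_W(v) = (-179/94, -138/47, -121/94).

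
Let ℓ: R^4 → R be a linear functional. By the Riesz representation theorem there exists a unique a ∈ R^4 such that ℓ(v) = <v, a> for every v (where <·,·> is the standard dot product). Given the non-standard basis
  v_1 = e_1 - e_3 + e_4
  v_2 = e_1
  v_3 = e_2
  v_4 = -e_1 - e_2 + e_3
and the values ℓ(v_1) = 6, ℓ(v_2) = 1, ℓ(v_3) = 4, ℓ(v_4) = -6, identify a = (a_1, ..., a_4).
a = (1, 4, -1, 4)

Write a = (a_1, ..., a_4) in the standard basis. For each basis vector v_i, ℓ(v_i) = <v_i, a> is a linear equation in the a_j's. Collect the n equations into a matrix system V a = ℓ, where row i of V is v_i (expressed in the standard basis). Since V is invertible (lower-triangular with 1s on the diagonal, up to permutation), solve by back-substitution:
  V =
[[1, 0, -1, 1],
 [1, 0, 0, 0],
 [0, 1, 0, 0],
 [-1, -1, 1, 0]]
  V a = (6, 1, 4, -6)
Solving gives a = (1, 4, -1, 4).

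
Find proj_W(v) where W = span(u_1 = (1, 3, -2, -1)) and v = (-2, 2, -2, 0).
proj_W(v) = (8/15, 8/5, -16/15, -8/15)

Set up U = [u_1 | ... | u_1] ∈ R^(4×1). The projector onto W = col(U) is P = U (U^T U)^(-1) U^T.
Compute U^T U =
  [15],
and U^T v = (8).
Solve U^T U · c = U^T v for the coefficients: c = (8/15). The projection is proj_W(v) = U c.
Check: (v - proj_W(v)) · u_1 = 0  (should be 0).
Result: proj_W(v) = (8/15, 8/5, -16/15, -8/15).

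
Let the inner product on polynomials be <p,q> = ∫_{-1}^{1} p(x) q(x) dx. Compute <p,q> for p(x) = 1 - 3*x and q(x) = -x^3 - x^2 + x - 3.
<p,q> = -112/15

Expand the product: p(x)·q(x) = 3*x^4 + 2*x^3 - 4*x^2 + 10*x - 3.
∫_{-1}^{1} of each monomial x^k gives [2/(k+1) if k even, 0 if k odd]. Integrating term-by-term (or equivalently evaluating the antiderivative F(x) = 3*x^5/5 + x^4/2 - 4*x^3/3 + 5*x^2 - 3*x at the endpoints):
  F(1) − F(−1) = 53/30 − (277/30) = -112/15.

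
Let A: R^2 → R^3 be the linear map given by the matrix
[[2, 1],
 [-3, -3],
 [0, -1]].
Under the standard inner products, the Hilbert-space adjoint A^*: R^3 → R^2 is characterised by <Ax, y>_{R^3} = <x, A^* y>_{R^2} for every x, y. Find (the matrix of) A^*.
A^* = A^T =
[[2, -3, 0],
 [1, -3, -1]]

For real matrices with standard dot products, the defining identity <Ax, y> = <x, A^* y> gives (Ax)^T y = x^T (A^*) y, i.e. x^T A^T y = x^T (A^*) y. Since this holds for all x, y, we must have A^* = A^T. Therefore
A^* =
[[2, -3, 0],
 [1, -3, -1]].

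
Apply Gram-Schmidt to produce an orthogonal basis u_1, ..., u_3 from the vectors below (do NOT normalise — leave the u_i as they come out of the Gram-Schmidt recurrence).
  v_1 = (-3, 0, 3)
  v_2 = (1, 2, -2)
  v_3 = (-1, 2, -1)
Orthogonal basis:
  u_1 = (-3, 0, 3)
  u_2 = (-1/2, 2, -1/2)
  u_3 = (-4/9, -2/9, -4/9)

Apply the Gram-Schmidt recurrence
  u_1 = v_1
  u_i = v_i − Σ_{j<i} ((v_i · u_j) / (u_j · u_j)) · u_j.

Step by step this gives:
  u_1 = (-3, 0, 3)
  u_2 = (-1/2, 2, -1/2)
  u_3 = (-4/9, -2/9, -4/9)

Orthogonality check:
  u_2 · u_1 = 0 (should be 0)
  u_3 · u_1 = 0 (should be 0)
  u_3 · u_2 = 0 (should be 0)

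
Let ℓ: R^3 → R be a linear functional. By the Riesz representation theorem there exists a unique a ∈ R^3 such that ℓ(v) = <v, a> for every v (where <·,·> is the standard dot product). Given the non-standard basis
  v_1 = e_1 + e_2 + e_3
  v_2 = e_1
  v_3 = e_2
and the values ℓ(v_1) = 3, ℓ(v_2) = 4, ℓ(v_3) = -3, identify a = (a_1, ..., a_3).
a = (4, -3, 2)

Write a = (a_1, ..., a_3) in the standard basis. For each basis vector v_i, ℓ(v_i) = <v_i, a> is a linear equation in the a_j's. Collect the n equations into a matrix system V a = ℓ, where row i of V is v_i (expressed in the standard basis). Since V is invertible (lower-triangular with 1s on the diagonal, up to permutation), solve by back-substitution:
  V =
[[1, 1, 1],
 [1, 0, 0],
 [0, 1, 0]]
  V a = (3, 4, -3)
Solving gives a = (4, -3, 2).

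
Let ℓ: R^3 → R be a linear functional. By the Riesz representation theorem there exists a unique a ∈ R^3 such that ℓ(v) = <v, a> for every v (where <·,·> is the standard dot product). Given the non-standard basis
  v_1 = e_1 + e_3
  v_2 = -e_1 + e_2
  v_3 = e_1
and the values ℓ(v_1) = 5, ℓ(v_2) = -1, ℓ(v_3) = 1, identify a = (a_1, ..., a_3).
a = (1, 0, 4)

Write a = (a_1, ..., a_3) in the standard basis. For each basis vector v_i, ℓ(v_i) = <v_i, a> is a linear equation in the a_j's. Collect the n equations into a matrix system V a = ℓ, where row i of V is v_i (expressed in the standard basis). Since V is invertible (lower-triangular with 1s on the diagonal, up to permutation), solve by back-substitution:
  V =
[[1, 0, 1],
 [-1, 1, 0],
 [1, 0, 0]]
  V a = (5, -1, 1)
Solving gives a = (1, 0, 4).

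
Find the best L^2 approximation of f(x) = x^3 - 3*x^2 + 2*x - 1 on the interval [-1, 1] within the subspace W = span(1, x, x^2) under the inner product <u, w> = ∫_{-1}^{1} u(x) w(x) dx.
g(x) = -3*x^2 + 13*x/5 - 1

The best approximation g ∈ W is the orthogonal projection of f onto W. Writing g = a_0 + a_1 x + a_2 x^2, the coefficients solve the normal equations G · a = b where
  G_{ij} = <φ_i, φ_j> and b_i = <f, φ_i>, with φ_0 = 1, φ_1 = x, φ_2 = x^2.
G =
  [2, 0, 2/3]
  [0, 2/3, 0]
  [2/3, 0, 2/5],
b = (-4, 26/15, -28/15).
Solving gives a_0 = -1, a_1 = 13/5, a_2 = -3, so
  g(x) = -3*x^2 + 13*x/5 - 1.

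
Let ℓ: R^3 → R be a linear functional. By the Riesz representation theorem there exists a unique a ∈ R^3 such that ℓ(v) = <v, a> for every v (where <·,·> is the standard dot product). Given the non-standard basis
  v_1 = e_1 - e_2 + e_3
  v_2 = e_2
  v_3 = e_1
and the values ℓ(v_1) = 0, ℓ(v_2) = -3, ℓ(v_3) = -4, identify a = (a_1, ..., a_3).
a = (-4, -3, 1)

Write a = (a_1, ..., a_3) in the standard basis. For each basis vector v_i, ℓ(v_i) = <v_i, a> is a linear equation in the a_j's. Collect the n equations into a matrix system V a = ℓ, where row i of V is v_i (expressed in the standard basis). Since V is invertible (lower-triangular with 1s on the diagonal, up to permutation), solve by back-substitution:
  V =
[[1, -1, 1],
 [0, 1, 0],
 [1, 0, 0]]
  V a = (0, -3, -4)
Solving gives a = (-4, -3, 1).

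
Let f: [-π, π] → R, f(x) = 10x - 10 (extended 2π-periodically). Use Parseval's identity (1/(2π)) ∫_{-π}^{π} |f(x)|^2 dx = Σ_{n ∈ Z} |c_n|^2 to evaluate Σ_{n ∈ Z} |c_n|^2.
Σ |c_n|^2 = 100π^2/3 + 100

Expand and integrate term by term over [-π, π]:
  ∫ (10x)^2 dx = 100·(2π^3/3); ∫ 2·10·(-10)·x dx = 0 (odd integrand); ∫ (-10)^2 dx = 100·2π.
So (1/(2π)) ∫_{-π}^{π} (10x - 10)^2 dx = 100π^2/3 + 100 = 100π^2/3 + 100.
Parseval ⇒ Σ |c_n|^2 = 100π^2/3 + 100.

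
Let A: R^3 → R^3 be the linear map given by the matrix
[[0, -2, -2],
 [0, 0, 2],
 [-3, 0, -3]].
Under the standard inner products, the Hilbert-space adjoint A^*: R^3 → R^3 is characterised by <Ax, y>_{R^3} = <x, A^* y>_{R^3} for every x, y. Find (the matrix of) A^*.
A^* = A^T =
[[0, 0, -3],
 [-2, 0, 0],
 [-2, 2, -3]]

For real matrices with standard dot products, the defining identity <Ax, y> = <x, A^* y> gives (Ax)^T y = x^T (A^*) y, i.e. x^T A^T y = x^T (A^*) y. Since this holds for all x, y, we must have A^* = A^T. Therefore
A^* =
[[0, 0, -3],
 [-2, 0, 0],
 [-2, 2, -3]].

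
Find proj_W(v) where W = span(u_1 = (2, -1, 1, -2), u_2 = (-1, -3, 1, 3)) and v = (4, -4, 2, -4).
proj_W(v) = (199/46, -159/46, 125/46, -165/46)

Set up U = [u_1 | ... | u_2] ∈ R^(4×2). The projector onto W = col(U) is P = U (U^T U)^(-1) U^T.
Compute U^T U =
  [10, -4]
  [-4, 20],
and U^T v = (22, -2).
Solve U^T U · c = U^T v for the coefficients: c = (54/23, 17/46). The projection is proj_W(v) = U c.
Check: (v - proj_W(v)) · u_1 = 0  (should be 0).
Check: (v - proj_W(v)) · u_2 = 0  (should be 0).
Result: proj_W(v) = (199/46, -159/46, 125/46, -165/46).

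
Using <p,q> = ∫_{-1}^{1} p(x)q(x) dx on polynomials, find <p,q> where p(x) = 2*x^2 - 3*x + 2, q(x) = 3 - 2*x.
<p,q> = 20

Expand the product: p(x)·q(x) = -4*x^3 + 12*x^2 - 13*x + 6.
∫_{-1}^{1} of each monomial x^k gives [2/(k+1) if k even, 0 if k odd]. Integrating term-by-term (or equivalently evaluating the antiderivative F(x) = -x^4 + 4*x^3 - 13*x^2/2 + 6*x at the endpoints):
  F(1) − F(−1) = 5/2 − (-35/2) = 20.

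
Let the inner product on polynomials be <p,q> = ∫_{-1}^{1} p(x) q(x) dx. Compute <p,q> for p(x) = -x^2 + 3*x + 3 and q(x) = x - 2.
<p,q> = -26/3

Expand the product: p(x)·q(x) = -x^3 + 5*x^2 - 3*x - 6.
∫_{-1}^{1} of each monomial x^k gives [2/(k+1) if k even, 0 if k odd]. Integrating term-by-term (or equivalently evaluating the antiderivative F(x) = -x^4/4 + 5*x^3/3 - 3*x^2/2 - 6*x at the endpoints):
  F(1) − F(−1) = -73/12 − (31/12) = -26/3.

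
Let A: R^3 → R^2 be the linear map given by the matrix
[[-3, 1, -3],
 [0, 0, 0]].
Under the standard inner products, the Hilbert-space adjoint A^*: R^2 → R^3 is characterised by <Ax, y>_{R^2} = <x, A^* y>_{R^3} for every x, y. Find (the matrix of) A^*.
A^* = A^T =
[[-3, 0],
 [1, 0],
 [-3, 0]]

For real matrices with standard dot products, the defining identity <Ax, y> = <x, A^* y> gives (Ax)^T y = x^T (A^*) y, i.e. x^T A^T y = x^T (A^*) y. Since this holds for all x, y, we must have A^* = A^T. Therefore
A^* =
[[-3, 0],
 [1, 0],
 [-3, 0]].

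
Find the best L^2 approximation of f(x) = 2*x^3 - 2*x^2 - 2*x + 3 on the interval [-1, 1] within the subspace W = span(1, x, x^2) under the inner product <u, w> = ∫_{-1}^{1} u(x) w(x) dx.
g(x) = -2*x^2 - 4*x/5 + 3

The best approximation g ∈ W is the orthogonal projection of f onto W. Writing g = a_0 + a_1 x + a_2 x^2, the coefficients solve the normal equations G · a = b where
  G_{ij} = <φ_i, φ_j> and b_i = <f, φ_i>, with φ_0 = 1, φ_1 = x, φ_2 = x^2.
G =
  [2, 0, 2/3]
  [0, 2/3, 0]
  [2/3, 0, 2/5],
b = (14/3, -8/15, 6/5).
Solving gives a_0 = 3, a_1 = -4/5, a_2 = -2, so
  g(x) = -2*x^2 - 4*x/5 + 3.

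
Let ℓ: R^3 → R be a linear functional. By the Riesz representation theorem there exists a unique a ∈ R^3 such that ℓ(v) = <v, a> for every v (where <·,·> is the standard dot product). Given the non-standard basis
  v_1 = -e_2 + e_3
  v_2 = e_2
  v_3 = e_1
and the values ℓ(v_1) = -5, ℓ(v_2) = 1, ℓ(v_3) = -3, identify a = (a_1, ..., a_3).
a = (-3, 1, -4)

Write a = (a_1, ..., a_3) in the standard basis. For each basis vector v_i, ℓ(v_i) = <v_i, a> is a linear equation in the a_j's. Collect the n equations into a matrix system V a = ℓ, where row i of V is v_i (expressed in the standard basis). Since V is invertible (lower-triangular with 1s on the diagonal, up to permutation), solve by back-substitution:
  V =
[[0, -1, 1],
 [0, 1, 0],
 [1, 0, 0]]
  V a = (-5, 1, -3)
Solving gives a = (-3, 1, -4).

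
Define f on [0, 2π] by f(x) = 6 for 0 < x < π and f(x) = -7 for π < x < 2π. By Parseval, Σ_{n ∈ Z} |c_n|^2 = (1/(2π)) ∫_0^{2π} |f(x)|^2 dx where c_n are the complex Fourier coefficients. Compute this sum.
Σ |c_n|^2 = 85/2

Parseval equates the L^2 energy of f (normalised by 1/(2π)) with the ℓ^2 sum of its Fourier coefficients: (1/(2π)) ∫_0^{2π} |f|^2 = Σ |c_n|^2.
Compute the left side: (1/(2π)) [∫_0^π 6^2 dx + ∫_π^{2π} (-7)^2 dx] = (1/(2π)) · (36π + 49π) = (36 + 49)/2 = 85/2.
So Σ_{n ∈ Z} |c_n|^2 = 85/2.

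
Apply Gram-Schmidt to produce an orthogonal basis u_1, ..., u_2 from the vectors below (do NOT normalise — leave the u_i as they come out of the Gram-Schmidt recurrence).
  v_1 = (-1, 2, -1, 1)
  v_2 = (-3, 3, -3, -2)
Orthogonal basis:
  u_1 = (-1, 2, -1, 1)
  u_2 = (-11/7, 1/7, -11/7, -24/7)

Apply the Gram-Schmidt recurrence
  u_1 = v_1
  u_i = v_i − Σ_{j<i} ((v_i · u_j) / (u_j · u_j)) · u_j.

Step by step this gives:
  u_1 = (-1, 2, -1, 1)
  u_2 = (-11/7, 1/7, -11/7, -24/7)

Orthogonality check:
  u_2 · u_1 = 0 (should be 0)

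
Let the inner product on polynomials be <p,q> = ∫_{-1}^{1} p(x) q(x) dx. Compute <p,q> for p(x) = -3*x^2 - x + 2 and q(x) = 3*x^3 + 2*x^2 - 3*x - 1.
<p,q> = -14/15

Expand the product: p(x)·q(x) = -9*x^5 - 9*x^4 + 13*x^3 + 10*x^2 - 5*x - 2.
∫_{-1}^{1} of each monomial x^k gives [2/(k+1) if k even, 0 if k odd]. Integrating term-by-term (or equivalently evaluating the antiderivative F(x) = -3*x^6/2 - 9*x^5/5 + 13*x^4/4 + 10*x^3/3 - 5*x^2/2 - 2*x at the endpoints):
  F(1) − F(−1) = -73/60 − (-17/60) = -14/15.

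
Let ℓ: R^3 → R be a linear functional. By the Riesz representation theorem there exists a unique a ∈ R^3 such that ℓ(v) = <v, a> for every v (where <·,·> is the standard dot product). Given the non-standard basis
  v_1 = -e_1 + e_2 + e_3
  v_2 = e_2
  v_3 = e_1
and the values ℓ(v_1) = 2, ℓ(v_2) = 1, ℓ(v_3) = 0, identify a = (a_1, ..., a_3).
a = (0, 1, 1)

Write a = (a_1, ..., a_3) in the standard basis. For each basis vector v_i, ℓ(v_i) = <v_i, a> is a linear equation in the a_j's. Collect the n equations into a matrix system V a = ℓ, where row i of V is v_i (expressed in the standard basis). Since V is invertible (lower-triangular with 1s on the diagonal, up to permutation), solve by back-substitution:
  V =
[[-1, 1, 1],
 [0, 1, 0],
 [1, 0, 0]]
  V a = (2, 1, 0)
Solving gives a = (0, 1, 1).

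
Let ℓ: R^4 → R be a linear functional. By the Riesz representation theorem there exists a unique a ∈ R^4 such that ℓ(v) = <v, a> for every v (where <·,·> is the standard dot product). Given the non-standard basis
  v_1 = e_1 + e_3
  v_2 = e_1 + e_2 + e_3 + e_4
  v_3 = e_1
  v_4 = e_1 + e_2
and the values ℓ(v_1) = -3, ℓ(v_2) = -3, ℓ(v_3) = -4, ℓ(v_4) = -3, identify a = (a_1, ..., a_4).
a = (-4, 1, 1, -1)

Write a = (a_1, ..., a_4) in the standard basis. For each basis vector v_i, ℓ(v_i) = <v_i, a> is a linear equation in the a_j's. Collect the n equations into a matrix system V a = ℓ, where row i of V is v_i (expressed in the standard basis). Since V is invertible (lower-triangular with 1s on the diagonal, up to permutation), solve by back-substitution:
  V =
[[1, 0, 1, 0],
 [1, 1, 1, 1],
 [1, 0, 0, 0],
 [1, 1, 0, 0]]
  V a = (-3, -3, -4, -3)
Solving gives a = (-4, 1, 1, -1).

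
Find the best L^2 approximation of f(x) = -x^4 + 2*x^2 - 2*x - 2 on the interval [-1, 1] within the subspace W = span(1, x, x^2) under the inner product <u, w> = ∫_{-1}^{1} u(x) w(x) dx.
g(x) = 8*x^2/7 - 2*x - 67/35

The best approximation g ∈ W is the orthogonal projection of f onto W. Writing g = a_0 + a_1 x + a_2 x^2, the coefficients solve the normal equations G · a = b where
  G_{ij} = <φ_i, φ_j> and b_i = <f, φ_i>, with φ_0 = 1, φ_1 = x, φ_2 = x^2.
G =
  [2, 0, 2/3]
  [0, 2/3, 0]
  [2/3, 0, 2/5],
b = (-46/15, -4/3, -86/105).
Solving gives a_0 = -67/35, a_1 = -2, a_2 = 8/7, so
  g(x) = 8*x^2/7 - 2*x - 67/35.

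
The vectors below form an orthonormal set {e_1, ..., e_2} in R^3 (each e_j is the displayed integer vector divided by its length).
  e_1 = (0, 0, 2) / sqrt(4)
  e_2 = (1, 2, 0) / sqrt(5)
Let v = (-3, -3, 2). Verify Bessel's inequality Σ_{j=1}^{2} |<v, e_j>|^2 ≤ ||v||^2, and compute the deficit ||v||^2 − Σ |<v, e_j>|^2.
Σ |<v, e_j>|^2 = 101/5; ||v||^2 = 22; deficit = 9/5

Write each e_j = u_j / sqrt(<u_j, u_j>) where u_j is the displayed integer vector. Then <v, e_j> = <v, u_j> / sqrt(<u_j, u_j>), so |<v, e_j>|^2 = <v, u_j>^2 / <u_j, u_j>.
Coefficients: <v, e_1> = 4/sqrt(4), <v, e_2> = -9/sqrt(5).
Square and sum: Σ |<v, e_j>|^2 = 101/5.
Compute ||v||^2 = v·v = 22.
Deficit = 22 − 101/5 = 9/5 ≥ 0, confirming Bessel's inequality. (The deficit equals ||v − Σ <v,e_j> e_j||^2, the squared distance from v to span{e_j}.)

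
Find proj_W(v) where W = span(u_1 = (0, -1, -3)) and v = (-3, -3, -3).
proj_W(v) = (0, -6/5, -18/5)

Set up U = [u_1 | ... | u_1] ∈ R^(3×1). The projector onto W = col(U) is P = U (U^T U)^(-1) U^T.
Compute U^T U =
  [10],
and U^T v = (12).
Solve U^T U · c = U^T v for the coefficients: c = (6/5). The projection is proj_W(v) = U c.
Check: (v - proj_W(v)) · u_1 = 0  (should be 0).
Result: proj_W(v) = (0, -6/5, -18/5).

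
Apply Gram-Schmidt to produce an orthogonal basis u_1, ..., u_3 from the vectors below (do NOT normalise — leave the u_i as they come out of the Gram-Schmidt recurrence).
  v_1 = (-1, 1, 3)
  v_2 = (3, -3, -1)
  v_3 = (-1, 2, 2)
Orthogonal basis:
  u_1 = (-1, 1, 3)
  u_2 = (24/11, -24/11, 16/11)
  u_3 = (1/2, 1/2, 0)

Apply the Gram-Schmidt recurrence
  u_1 = v_1
  u_i = v_i − Σ_{j<i} ((v_i · u_j) / (u_j · u_j)) · u_j.

Step by step this gives:
  u_1 = (-1, 1, 3)
  u_2 = (24/11, -24/11, 16/11)
  u_3 = (1/2, 1/2, 0)

Orthogonality check:
  u_2 · u_1 = 0 (should be 0)
  u_3 · u_1 = 0 (should be 0)
  u_3 · u_2 = 0 (should be 0)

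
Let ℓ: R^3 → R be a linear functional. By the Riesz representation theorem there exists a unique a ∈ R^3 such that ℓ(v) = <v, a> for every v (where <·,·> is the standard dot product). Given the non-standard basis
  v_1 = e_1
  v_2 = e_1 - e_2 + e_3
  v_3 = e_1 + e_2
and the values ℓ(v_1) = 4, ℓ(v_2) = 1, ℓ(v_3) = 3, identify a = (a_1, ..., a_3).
a = (4, -1, -4)

Write a = (a_1, ..., a_3) in the standard basis. For each basis vector v_i, ℓ(v_i) = <v_i, a> is a linear equation in the a_j's. Collect the n equations into a matrix system V a = ℓ, where row i of V is v_i (expressed in the standard basis). Since V is invertible (lower-triangular with 1s on the diagonal, up to permutation), solve by back-substitution:
  V =
[[1, 0, 0],
 [1, -1, 1],
 [1, 1, 0]]
  V a = (4, 1, 3)
Solving gives a = (4, -1, -4).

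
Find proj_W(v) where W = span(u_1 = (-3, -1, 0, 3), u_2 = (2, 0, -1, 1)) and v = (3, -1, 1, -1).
proj_W(v) = (248/105, 18/35, -43/105, -17/15)

Set up U = [u_1 | ... | u_2] ∈ R^(4×2). The projector onto W = col(U) is P = U (U^T U)^(-1) U^T.
Compute U^T U =
  [19, -3]
  [-3, 6],
and U^T v = (-11, 4).
Solve U^T U · c = U^T v for the coefficients: c = (-18/35, 43/105). The projection is proj_W(v) = U c.
Check: (v - proj_W(v)) · u_1 = 0  (should be 0).
Check: (v - proj_W(v)) · u_2 = 0  (should be 0).
Result: proj_W(v) = (248/105, 18/35, -43/105, -17/15).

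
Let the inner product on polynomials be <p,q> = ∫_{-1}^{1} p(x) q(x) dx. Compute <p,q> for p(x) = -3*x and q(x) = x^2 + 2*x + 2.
<p,q> = -4

Expand the product: p(x)·q(x) = -3*x^3 - 6*x^2 - 6*x.
∫_{-1}^{1} of each monomial x^k gives [2/(k+1) if k even, 0 if k odd]. Integrating term-by-term (or equivalently evaluating the antiderivative F(x) = -3*x^4/4 - 2*x^3 - 3*x^2 at the endpoints):
  F(1) − F(−1) = -23/4 − (-7/4) = -4.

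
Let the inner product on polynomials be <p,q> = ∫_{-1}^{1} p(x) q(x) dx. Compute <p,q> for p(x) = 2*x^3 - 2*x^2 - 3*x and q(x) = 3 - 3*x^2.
<p,q> = -8/5

Expand the product: p(x)·q(x) = -6*x^5 + 6*x^4 + 15*x^3 - 6*x^2 - 9*x.
∫_{-1}^{1} of each monomial x^k gives [2/(k+1) if k even, 0 if k odd]. Integrating term-by-term (or equivalently evaluating the antiderivative F(x) = -x^6 + 6*x^5/5 + 15*x^4/4 - 2*x^3 - 9*x^2/2 at the endpoints):
  F(1) − F(−1) = -51/20 − (-19/20) = -8/5.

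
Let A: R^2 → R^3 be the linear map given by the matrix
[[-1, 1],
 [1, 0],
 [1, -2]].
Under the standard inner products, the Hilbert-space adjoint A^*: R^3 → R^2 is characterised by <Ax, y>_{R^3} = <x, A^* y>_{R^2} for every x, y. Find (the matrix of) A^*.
A^* = A^T =
[[-1, 1, 1],
 [1, 0, -2]]

For real matrices with standard dot products, the defining identity <Ax, y> = <x, A^* y> gives (Ax)^T y = x^T (A^*) y, i.e. x^T A^T y = x^T (A^*) y. Since this holds for all x, y, we must have A^* = A^T. Therefore
A^* =
[[-1, 1, 1],
 [1, 0, -2]].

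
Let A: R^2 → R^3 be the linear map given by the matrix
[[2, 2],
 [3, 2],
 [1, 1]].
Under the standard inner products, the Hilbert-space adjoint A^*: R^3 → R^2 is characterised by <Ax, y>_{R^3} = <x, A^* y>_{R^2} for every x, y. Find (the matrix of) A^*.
A^* = A^T =
[[2, 3, 1],
 [2, 2, 1]]

For real matrices with standard dot products, the defining identity <Ax, y> = <x, A^* y> gives (Ax)^T y = x^T (A^*) y, i.e. x^T A^T y = x^T (A^*) y. Since this holds for all x, y, we must have A^* = A^T. Therefore
A^* =
[[2, 3, 1],
 [2, 2, 1]].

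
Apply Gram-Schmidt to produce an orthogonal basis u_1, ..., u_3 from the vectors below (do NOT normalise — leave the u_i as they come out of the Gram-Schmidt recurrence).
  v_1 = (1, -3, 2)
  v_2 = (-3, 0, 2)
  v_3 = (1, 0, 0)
Orthogonal basis:
  u_1 = (1, -3, 2)
  u_2 = (-43/14, 3/14, 13/7)
  u_3 = (36/181, 48/181, 54/181)

Apply the Gram-Schmidt recurrence
  u_1 = v_1
  u_i = v_i − Σ_{j<i} ((v_i · u_j) / (u_j · u_j)) · u_j.

Step by step this gives:
  u_1 = (1, -3, 2)
  u_2 = (-43/14, 3/14, 13/7)
  u_3 = (36/181, 48/181, 54/181)

Orthogonality check:
  u_2 · u_1 = 0 (should be 0)
  u_3 · u_1 = 0 (should be 0)
  u_3 · u_2 = 0 (should be 0)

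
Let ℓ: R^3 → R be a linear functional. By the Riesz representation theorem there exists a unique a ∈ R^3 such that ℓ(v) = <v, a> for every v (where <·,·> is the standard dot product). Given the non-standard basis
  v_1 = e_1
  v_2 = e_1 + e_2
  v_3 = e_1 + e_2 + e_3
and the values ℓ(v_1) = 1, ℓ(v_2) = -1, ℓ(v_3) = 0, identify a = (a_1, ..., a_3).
a = (1, -2, 1)

Write a = (a_1, ..., a_3) in the standard basis. For each basis vector v_i, ℓ(v_i) = <v_i, a> is a linear equation in the a_j's. Collect the n equations into a matrix system V a = ℓ, where row i of V is v_i (expressed in the standard basis). Since V is invertible (lower-triangular with 1s on the diagonal, up to permutation), solve by back-substitution:
  V =
[[1, 0, 0],
 [1, 1, 0],
 [1, 1, 1]]
  V a = (1, -1, 0)
Solving gives a = (1, -2, 1).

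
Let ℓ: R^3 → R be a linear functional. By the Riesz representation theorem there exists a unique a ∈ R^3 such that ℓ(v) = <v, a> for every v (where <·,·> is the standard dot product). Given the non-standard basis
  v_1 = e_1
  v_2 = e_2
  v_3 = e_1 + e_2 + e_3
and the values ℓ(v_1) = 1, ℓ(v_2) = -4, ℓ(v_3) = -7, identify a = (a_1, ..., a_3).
a = (1, -4, -4)

Write a = (a_1, ..., a_3) in the standard basis. For each basis vector v_i, ℓ(v_i) = <v_i, a> is a linear equation in the a_j's. Collect the n equations into a matrix system V a = ℓ, where row i of V is v_i (expressed in the standard basis). Since V is invertible (lower-triangular with 1s on the diagonal, up to permutation), solve by back-substitution:
  V =
[[1, 0, 0],
 [0, 1, 0],
 [1, 1, 1]]
  V a = (1, -4, -7)
Solving gives a = (1, -4, -4).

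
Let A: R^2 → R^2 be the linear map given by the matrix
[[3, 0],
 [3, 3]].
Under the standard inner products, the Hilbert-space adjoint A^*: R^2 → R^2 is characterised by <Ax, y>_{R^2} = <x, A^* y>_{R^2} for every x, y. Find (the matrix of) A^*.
A^* = A^T =
[[3, 3],
 [0, 3]]

For real matrices with standard dot products, the defining identity <Ax, y> = <x, A^* y> gives (Ax)^T y = x^T (A^*) y, i.e. x^T A^T y = x^T (A^*) y. Since this holds for all x, y, we must have A^* = A^T. Therefore
A^* =
[[3, 3],
 [0, 3]].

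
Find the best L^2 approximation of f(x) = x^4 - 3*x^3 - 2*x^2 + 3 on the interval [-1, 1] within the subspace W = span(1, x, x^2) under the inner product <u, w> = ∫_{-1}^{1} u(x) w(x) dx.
g(x) = -8*x^2/7 - 9*x/5 + 102/35

The best approximation g ∈ W is the orthogonal projection of f onto W. Writing g = a_0 + a_1 x + a_2 x^2, the coefficients solve the normal equations G · a = b where
  G_{ij} = <φ_i, φ_j> and b_i = <f, φ_i>, with φ_0 = 1, φ_1 = x, φ_2 = x^2.
G =
  [2, 0, 2/3]
  [0, 2/3, 0]
  [2/3, 0, 2/5],
b = (76/15, -6/5, 52/35).
Solving gives a_0 = 102/35, a_1 = -9/5, a_2 = -8/7, so
  g(x) = -8*x^2/7 - 9*x/5 + 102/35.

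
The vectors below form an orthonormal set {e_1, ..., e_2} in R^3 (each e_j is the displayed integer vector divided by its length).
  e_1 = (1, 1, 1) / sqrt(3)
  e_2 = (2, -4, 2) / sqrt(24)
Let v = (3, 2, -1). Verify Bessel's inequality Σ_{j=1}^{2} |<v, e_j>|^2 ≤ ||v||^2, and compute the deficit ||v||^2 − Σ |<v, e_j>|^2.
Σ |<v, e_j>|^2 = 6; ||v||^2 = 14; deficit = 8

Write each e_j = u_j / sqrt(<u_j, u_j>) where u_j is the displayed integer vector. Then <v, e_j> = <v, u_j> / sqrt(<u_j, u_j>), so |<v, e_j>|^2 = <v, u_j>^2 / <u_j, u_j>.
Coefficients: <v, e_1> = 4/sqrt(3), <v, e_2> = -4/sqrt(24).
Square and sum: Σ |<v, e_j>|^2 = 6.
Compute ||v||^2 = v·v = 14.
Deficit = 14 − 6 = 8 ≥ 0, confirming Bessel's inequality. (The deficit equals ||v − Σ <v,e_j> e_j||^2, the squared distance from v to span{e_j}.)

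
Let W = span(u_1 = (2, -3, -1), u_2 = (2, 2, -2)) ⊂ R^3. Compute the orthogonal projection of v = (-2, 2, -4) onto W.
proj_W(v) = (10/21, 55/21, -19/21)

Set up U = [u_1 | ... | u_2] ∈ R^(3×2). The projector onto W = col(U) is P = U (U^T U)^(-1) U^T.
Compute U^T U =
  [14, 0]
  [0, 12],
and U^T v = (-6, 8).
Solve U^T U · c = U^T v for the coefficients: c = (-3/7, 2/3). The projection is proj_W(v) = U c.
Check: (v - proj_W(v)) · u_1 = 0  (should be 0).
Check: (v - proj_W(v)) · u_2 = 0  (should be 0).
Result: proj_W(v) = (10/21, 55/21, -19/21).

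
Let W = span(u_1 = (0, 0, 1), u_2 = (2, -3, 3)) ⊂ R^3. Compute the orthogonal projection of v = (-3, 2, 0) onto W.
proj_W(v) = (-24/13, 36/13, 0)

Set up U = [u_1 | ... | u_2] ∈ R^(3×2). The projector onto W = col(U) is P = U (U^T U)^(-1) U^T.
Compute U^T U =
  [1, 3]
  [3, 22],
and U^T v = (0, -12).
Solve U^T U · c = U^T v for the coefficients: c = (36/13, -12/13). The projection is proj_W(v) = U c.
Check: (v - proj_W(v)) · u_1 = 0  (should be 0).
Check: (v - proj_W(v)) · u_2 = 0  (should be 0).
Result: proj_W(v) = (-24/13, 36/13, 0).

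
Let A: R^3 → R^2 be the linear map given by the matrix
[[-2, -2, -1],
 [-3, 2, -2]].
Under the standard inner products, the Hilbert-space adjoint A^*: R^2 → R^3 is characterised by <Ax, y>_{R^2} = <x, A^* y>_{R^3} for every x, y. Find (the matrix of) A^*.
A^* = A^T =
[[-2, -3],
 [-2, 2],
 [-1, -2]]

For real matrices with standard dot products, the defining identity <Ax, y> = <x, A^* y> gives (Ax)^T y = x^T (A^*) y, i.e. x^T A^T y = x^T (A^*) y. Since this holds for all x, y, we must have A^* = A^T. Therefore
A^* =
[[-2, -3],
 [-2, 2],
 [-1, -2]].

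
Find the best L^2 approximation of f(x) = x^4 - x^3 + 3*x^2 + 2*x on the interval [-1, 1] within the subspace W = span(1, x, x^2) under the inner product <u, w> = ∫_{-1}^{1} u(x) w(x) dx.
g(x) = 27*x^2/7 + 7*x/5 - 3/35

The best approximation g ∈ W is the orthogonal projection of f onto W. Writing g = a_0 + a_1 x + a_2 x^2, the coefficients solve the normal equations G · a = b where
  G_{ij} = <φ_i, φ_j> and b_i = <f, φ_i>, with φ_0 = 1, φ_1 = x, φ_2 = x^2.
G =
  [2, 0, 2/3]
  [0, 2/3, 0]
  [2/3, 0, 2/5],
b = (12/5, 14/15, 52/35).
Solving gives a_0 = -3/35, a_1 = 7/5, a_2 = 27/7, so
  g(x) = 27*x^2/7 + 7*x/5 - 3/35.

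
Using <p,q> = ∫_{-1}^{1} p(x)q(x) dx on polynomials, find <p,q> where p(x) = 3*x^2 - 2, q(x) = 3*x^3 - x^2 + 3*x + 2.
<p,q> = -58/15

Expand the product: p(x)·q(x) = 9*x^5 - 3*x^4 + 3*x^3 + 8*x^2 - 6*x - 4.
∫_{-1}^{1} of each monomial x^k gives [2/(k+1) if k even, 0 if k odd]. Integrating term-by-term (or equivalently evaluating the antiderivative F(x) = 3*x^6/2 - 3*x^5/5 + 3*x^4/4 + 8*x^3/3 - 3*x^2 - 4*x at the endpoints):
  F(1) − F(−1) = -161/60 − (71/60) = -58/15.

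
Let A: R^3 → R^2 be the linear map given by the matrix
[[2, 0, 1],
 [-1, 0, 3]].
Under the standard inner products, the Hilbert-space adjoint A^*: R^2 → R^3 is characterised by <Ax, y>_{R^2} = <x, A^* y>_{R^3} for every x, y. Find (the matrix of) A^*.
A^* = A^T =
[[2, -1],
 [0, 0],
 [1, 3]]

For real matrices with standard dot products, the defining identity <Ax, y> = <x, A^* y> gives (Ax)^T y = x^T (A^*) y, i.e. x^T A^T y = x^T (A^*) y. Since this holds for all x, y, we must have A^* = A^T. Therefore
A^* =
[[2, -1],
 [0, 0],
 [1, 3]].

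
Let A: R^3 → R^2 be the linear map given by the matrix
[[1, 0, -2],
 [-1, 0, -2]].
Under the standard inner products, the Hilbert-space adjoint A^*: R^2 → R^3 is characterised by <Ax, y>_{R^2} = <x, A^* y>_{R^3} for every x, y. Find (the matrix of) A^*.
A^* = A^T =
[[1, -1],
 [0, 0],
 [-2, -2]]

For real matrices with standard dot products, the defining identity <Ax, y> = <x, A^* y> gives (Ax)^T y = x^T (A^*) y, i.e. x^T A^T y = x^T (A^*) y. Since this holds for all x, y, we must have A^* = A^T. Therefore
A^* =
[[1, -1],
 [0, 0],
 [-2, -2]].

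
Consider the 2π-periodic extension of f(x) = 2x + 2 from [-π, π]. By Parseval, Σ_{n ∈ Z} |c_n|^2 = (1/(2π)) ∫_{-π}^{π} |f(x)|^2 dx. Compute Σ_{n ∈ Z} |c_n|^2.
Σ |c_n|^2 = 4π^2/3 + 4

Expand and integrate term by term over [-π, π]:
  ∫ (2x)^2 dx = 4·(2π^3/3); ∫ 2·2·(2)·x dx = 0 (odd integrand); ∫ 2^2 dx = 4·2π.
So (1/(2π)) ∫_{-π}^{π} (2x + 2)^2 dx = 4π^2/3 + 4 = 4π^2/3 + 4.
Parseval ⇒ Σ |c_n|^2 = 4π^2/3 + 4.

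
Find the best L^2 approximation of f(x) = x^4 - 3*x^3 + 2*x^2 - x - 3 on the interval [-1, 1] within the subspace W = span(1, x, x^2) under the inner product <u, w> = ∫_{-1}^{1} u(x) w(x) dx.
g(x) = 20*x^2/7 - 14*x/5 - 108/35

The best approximation g ∈ W is the orthogonal projection of f onto W. Writing g = a_0 + a_1 x + a_2 x^2, the coefficients solve the normal equations G · a = b where
  G_{ij} = <φ_i, φ_j> and b_i = <f, φ_i>, with φ_0 = 1, φ_1 = x, φ_2 = x^2.
G =
  [2, 0, 2/3]
  [0, 2/3, 0]
  [2/3, 0, 2/5],
b = (-64/15, -28/15, -32/35).
Solving gives a_0 = -108/35, a_1 = -14/5, a_2 = 20/7, so
  g(x) = 20*x^2/7 - 14*x/5 - 108/35.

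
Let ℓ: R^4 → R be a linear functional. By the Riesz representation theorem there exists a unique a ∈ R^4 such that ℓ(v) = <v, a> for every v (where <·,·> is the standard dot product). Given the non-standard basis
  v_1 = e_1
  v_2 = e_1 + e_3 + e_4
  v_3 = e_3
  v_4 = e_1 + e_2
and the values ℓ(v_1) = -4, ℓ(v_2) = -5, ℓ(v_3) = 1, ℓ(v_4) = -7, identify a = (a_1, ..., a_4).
a = (-4, -3, 1, -2)

Write a = (a_1, ..., a_4) in the standard basis. For each basis vector v_i, ℓ(v_i) = <v_i, a> is a linear equation in the a_j's. Collect the n equations into a matrix system V a = ℓ, where row i of V is v_i (expressed in the standard basis). Since V is invertible (lower-triangular with 1s on the diagonal, up to permutation), solve by back-substitution:
  V =
[[1, 0, 0, 0],
 [1, 0, 1, 1],
 [0, 0, 1, 0],
 [1, 1, 0, 0]]
  V a = (-4, -5, 1, -7)
Solving gives a = (-4, -3, 1, -2).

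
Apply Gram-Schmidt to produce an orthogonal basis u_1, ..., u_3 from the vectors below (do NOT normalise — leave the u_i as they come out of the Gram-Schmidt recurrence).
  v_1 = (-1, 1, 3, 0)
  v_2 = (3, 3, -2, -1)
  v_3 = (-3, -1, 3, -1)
Orthogonal basis:
  u_1 = (-1, 1, 3, 0)
  u_2 = (27/11, 39/11, -4/11, -1)
  u_3 = (-137/217, -5/217, -44/217, -338/217)

Apply the Gram-Schmidt recurrence
  u_1 = v_1
  u_i = v_i − Σ_{j<i} ((v_i · u_j) / (u_j · u_j)) · u_j.

Step by step this gives:
  u_1 = (-1, 1, 3, 0)
  u_2 = (27/11, 39/11, -4/11, -1)
  u_3 = (-137/217, -5/217, -44/217, -338/217)

Orthogonality check:
  u_2 · u_1 = 0 (should be 0)
  u_3 · u_1 = 0 (should be 0)
  u_3 · u_2 = 0 (should be 0)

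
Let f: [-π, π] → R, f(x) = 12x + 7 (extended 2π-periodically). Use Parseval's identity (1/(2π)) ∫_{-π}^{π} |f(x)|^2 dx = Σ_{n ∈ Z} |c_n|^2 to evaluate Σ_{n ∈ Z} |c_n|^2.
Σ |c_n|^2 = 48π^2 + 49

Expand and integrate term by term over [-π, π]:
  ∫ (12x)^2 dx = 144·(2π^3/3); ∫ 2·12·(7)·x dx = 0 (odd integrand); ∫ 7^2 dx = 49·2π.
So (1/(2π)) ∫_{-π}^{π} (12x + 7)^2 dx = 144π^2/3 + 49 = 48π^2 + 49.
Parseval ⇒ Σ |c_n|^2 = 48π^2 + 49.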